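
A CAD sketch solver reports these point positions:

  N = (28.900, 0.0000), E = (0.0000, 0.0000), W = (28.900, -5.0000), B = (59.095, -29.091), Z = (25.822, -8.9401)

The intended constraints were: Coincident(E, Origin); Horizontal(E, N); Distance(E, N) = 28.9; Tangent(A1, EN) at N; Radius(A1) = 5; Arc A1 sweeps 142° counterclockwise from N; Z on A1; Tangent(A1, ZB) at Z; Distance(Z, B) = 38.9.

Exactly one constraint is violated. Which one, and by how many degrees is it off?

Tangent(A1, ZB) at Z — off by 6.80°.

E = (0.00, 0.00) ✓; E.y = 0.00, N.y = 0.00 ✓; |EN| = 28.90 ✓; ∠(WN, NE) = 90.00° ✓; |WN| = 5.000 ✓; bearing(W→Z) − bearing(W→N) = 142.0° ✓; |WZ| = 5.000 ✓; ∠(WZ, ZB) = 83.20° ✗; |ZB| = 38.90 ✓.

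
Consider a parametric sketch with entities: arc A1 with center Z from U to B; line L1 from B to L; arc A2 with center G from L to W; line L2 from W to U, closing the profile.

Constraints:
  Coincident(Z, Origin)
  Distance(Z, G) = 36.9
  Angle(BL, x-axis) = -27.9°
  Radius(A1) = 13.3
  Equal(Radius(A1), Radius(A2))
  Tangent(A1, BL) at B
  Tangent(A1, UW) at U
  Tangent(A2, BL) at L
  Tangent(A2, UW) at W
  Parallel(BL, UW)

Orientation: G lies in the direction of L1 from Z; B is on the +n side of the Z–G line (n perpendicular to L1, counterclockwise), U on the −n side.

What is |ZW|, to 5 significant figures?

39.224

Tangency of A1 to both parallel lines with radius 13.3 puts B and U at Z ± 13.3·n: B = (6.2235, 11.754), U = (-6.2235, -11.754). Equal radii place L and W the same way about G: L = G + 13.3·n = (38.834, -5.5125), W = G − 13.3·n = (26.387, -29.021). Then |ZW| = |W − Z| = 39.224.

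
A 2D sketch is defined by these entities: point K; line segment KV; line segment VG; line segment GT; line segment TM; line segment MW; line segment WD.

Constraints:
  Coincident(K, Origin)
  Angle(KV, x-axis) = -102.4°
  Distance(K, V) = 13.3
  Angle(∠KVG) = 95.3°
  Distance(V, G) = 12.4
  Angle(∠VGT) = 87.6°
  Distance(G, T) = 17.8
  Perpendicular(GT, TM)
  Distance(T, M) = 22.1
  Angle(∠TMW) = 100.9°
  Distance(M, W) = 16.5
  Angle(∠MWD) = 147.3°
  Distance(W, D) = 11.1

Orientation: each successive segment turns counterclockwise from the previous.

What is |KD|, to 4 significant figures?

23.90

K is at the origin; KV runs at -102.4° with length 13.3, so V = (-2.856, -12.99). ∠KVG = 95.3° gives VG at -17.70° from the x-axis; with |VG| = 12.4, G = (8.957, -16.76). ∠VGT = 87.6° gives GT at 74.70° from the x-axis; with |GT| = 17.8, T = (13.65, 0.4094). The perpendicularity gives TM at right angles to GT, so TM runs at 164.7°; with |TM| = 22.1, M = (-7.663, 6.241). ∠TMW = 100.9° gives MW at -116.2° from the x-axis; with |MW| = 16.5, W = (-14.95, -8.564). ∠MWD = 147.3° gives WD at -83.50° from the x-axis; with |WD| = 11.1, D = (-13.69, -19.59). Then |KD| = |D − K| = 23.90.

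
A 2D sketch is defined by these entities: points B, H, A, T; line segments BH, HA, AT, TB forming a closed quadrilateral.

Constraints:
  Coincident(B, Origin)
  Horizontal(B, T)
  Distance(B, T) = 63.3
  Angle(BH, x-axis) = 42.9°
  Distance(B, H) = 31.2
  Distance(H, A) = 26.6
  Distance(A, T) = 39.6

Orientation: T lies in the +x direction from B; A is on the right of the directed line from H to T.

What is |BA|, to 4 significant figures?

24.65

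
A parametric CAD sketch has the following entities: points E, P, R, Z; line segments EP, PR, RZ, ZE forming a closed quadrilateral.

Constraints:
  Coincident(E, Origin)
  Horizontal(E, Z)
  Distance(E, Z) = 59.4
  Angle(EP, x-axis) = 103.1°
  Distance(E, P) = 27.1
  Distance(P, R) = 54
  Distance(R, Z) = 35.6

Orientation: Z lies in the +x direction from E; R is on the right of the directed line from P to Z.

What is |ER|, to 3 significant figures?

31.7

Checks: |PR| = 54.00 ✓; |RZ| = 35.60 ✓.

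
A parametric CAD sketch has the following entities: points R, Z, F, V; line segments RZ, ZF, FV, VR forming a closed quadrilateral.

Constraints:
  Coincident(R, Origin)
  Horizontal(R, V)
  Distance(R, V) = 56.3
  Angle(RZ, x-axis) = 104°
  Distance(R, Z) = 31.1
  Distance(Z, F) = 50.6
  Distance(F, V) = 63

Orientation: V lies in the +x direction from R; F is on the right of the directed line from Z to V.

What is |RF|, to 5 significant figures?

20.528

R is at the origin; R and V share the same y with |RV| = 56.3 and V in +x, so V = (56.3, 0). RZ runs at 104.0° with |RZ| = 31.1, so Z = (-7.5238, 30.176). F is determined by |ZF| = 50.6 and |FV| = 63.0 together: it lies at the intersection of circle(Z, 50.6) and circle(V, 63.0). With |ZV| = 70.598, the foot of the radical line on ZV is 25.323 from Z and the perpendicular offset is √(50.6² − 25.323²) = 43.808. Taking the right-of-ZV solution: F = (-3.3562, -20.252).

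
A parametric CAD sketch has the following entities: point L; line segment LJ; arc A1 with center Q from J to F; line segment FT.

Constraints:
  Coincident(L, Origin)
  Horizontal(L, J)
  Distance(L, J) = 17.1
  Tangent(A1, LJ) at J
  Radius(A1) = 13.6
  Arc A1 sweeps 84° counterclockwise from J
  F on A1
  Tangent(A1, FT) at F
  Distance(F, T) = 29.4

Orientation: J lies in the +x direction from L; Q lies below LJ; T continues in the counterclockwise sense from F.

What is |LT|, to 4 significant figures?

41.42

L is at the origin; LJ is horizontal with |LJ| = 17.1 and J on the +x side, so J = (17.10, 0.000). Since A1 is tangent to LJ there, QJ ⟂ LJ, so Q = J + (0, -13.6) = (17.10, -13.60). On A1, J sits at bearing 90° from Q; an 84° counterclockwise sweep puts F at bearing 174°, so F = Q + 13.6·(cos 174°, sin 174°) = (3.575, -12.18). Tangency of A1 to FT means the radius QF is perpendicular to FT, so FT runs along (−sin 174°, cos 174°); with |FT| = 29.4, T = (0.5014, -41.42). Then |LT| = |T − L| = 41.42.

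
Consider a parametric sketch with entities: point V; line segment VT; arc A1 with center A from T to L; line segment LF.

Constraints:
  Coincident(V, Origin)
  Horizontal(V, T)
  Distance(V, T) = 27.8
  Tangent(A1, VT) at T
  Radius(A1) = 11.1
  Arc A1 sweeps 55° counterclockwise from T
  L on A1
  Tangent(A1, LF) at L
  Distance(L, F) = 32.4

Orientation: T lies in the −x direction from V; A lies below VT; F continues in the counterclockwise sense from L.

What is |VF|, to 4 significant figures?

63.68

V is at the origin; VT is horizontal with |VT| = 27.8 and T on the −x side, so T = (-27.80, 0.000). Since A1 is tangent to VT there, AT ⟂ VT, so A = T + (0, -11.1) = (-27.80, -11.10). On A1, T sits at bearing 90° from A; a 55° counterclockwise sweep puts L at bearing 145°, so L = A + 11.1·(cos 145°, sin 145°) = (-36.89, -4.733). Since A1 is tangent to LF there, AL ⟂ LF, so LF runs along (−sin 145°, cos 145°); with |LF| = 32.4, F = (-55.48, -31.27). Then |VF| = |F − V| = 63.68.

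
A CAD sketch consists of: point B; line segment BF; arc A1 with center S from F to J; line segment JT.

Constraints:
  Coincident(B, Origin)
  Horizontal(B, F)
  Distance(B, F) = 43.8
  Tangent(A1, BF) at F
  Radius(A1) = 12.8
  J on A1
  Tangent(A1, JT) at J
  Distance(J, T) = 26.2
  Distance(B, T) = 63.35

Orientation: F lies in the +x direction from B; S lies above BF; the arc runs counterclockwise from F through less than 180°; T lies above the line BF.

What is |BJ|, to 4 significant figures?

58.43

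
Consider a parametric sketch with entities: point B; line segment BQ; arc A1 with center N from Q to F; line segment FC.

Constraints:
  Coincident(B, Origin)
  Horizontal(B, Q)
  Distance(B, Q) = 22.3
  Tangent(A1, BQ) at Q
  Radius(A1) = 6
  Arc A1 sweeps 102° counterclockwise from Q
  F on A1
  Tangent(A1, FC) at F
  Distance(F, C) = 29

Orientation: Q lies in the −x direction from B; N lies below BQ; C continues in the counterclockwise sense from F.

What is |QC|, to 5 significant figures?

35.614

B is at the origin; B and Q share the same y with |BQ| = 22.3 and Q on the −x side, so Q = (-22.300, 0.0000). Since A1 is tangent to BQ there, NQ ⟂ BQ, so N = Q + (0, -6) = (-22.300, -6.0000). On A1, Q sits at bearing 90° from N; a 102° counterclockwise sweep puts F at bearing 192°, so F = N + 6.0·(cos 192°, sin 192°) = (-28.169, -7.2475). Tangency of A1 to FC means the radius NF is perpendicular to FC, so FC runs along (−sin 192°, cos 192°); with |FC| = 29.0, C = (-22.139, -35.614). Then |QC| = |C − Q| = 35.614.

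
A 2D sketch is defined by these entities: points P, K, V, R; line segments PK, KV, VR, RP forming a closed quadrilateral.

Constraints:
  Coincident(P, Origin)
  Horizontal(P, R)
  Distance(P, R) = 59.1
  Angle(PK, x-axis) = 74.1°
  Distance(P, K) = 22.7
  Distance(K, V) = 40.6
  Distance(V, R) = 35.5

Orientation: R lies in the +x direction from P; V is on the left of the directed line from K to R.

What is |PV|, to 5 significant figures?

55.907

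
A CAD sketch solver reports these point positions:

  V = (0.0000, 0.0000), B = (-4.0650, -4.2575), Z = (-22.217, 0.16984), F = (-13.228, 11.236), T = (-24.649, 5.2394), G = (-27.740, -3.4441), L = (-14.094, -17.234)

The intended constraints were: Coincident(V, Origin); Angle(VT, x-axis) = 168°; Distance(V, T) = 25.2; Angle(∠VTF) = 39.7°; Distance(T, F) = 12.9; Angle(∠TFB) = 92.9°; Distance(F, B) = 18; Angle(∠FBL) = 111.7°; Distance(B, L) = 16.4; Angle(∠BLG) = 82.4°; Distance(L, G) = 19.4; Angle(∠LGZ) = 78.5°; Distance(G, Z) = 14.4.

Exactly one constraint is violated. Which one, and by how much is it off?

Distance(G, Z) = 14.4 — off by 7.80.

V = (0.00, 0.00) ✓; VT at 168.0° ✓; |VT| = 25.20 ✓; ∠VTF = 39.70° ✓; |TF| = 12.90 ✓; ∠TFB = 92.90° ✓; |FB| = 18.00 ✓; ∠FBL = 111.7° ✓; |BL| = 16.40 ✓; ∠BLG = 82.40° ✓; |LG| = 19.40 ✓; ∠LGZ = 78.50° ✓; |GZ| = 6.600 ✗.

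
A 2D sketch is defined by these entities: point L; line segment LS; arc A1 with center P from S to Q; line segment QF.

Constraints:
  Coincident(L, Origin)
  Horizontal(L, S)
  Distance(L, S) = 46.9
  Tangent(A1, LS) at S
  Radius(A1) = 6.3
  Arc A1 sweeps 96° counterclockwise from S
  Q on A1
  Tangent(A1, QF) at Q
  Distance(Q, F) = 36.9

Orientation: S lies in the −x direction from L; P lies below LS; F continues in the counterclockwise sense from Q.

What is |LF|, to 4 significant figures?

65.86

On A1, S sits at bearing 90° from P; a 96° counterclockwise sweep puts Q at bearing 186°, so Q = P + 6.3·(cos 186°, sin 186°) = (-53.17, -6.959). Tangency of A1 to QF means the radius PQ is perpendicular to QF, so QF runs along (−sin 186°, cos 186°); with |QF| = 36.9, F = (-49.31, -43.66). Then |LF| = |F − L| = 65.86.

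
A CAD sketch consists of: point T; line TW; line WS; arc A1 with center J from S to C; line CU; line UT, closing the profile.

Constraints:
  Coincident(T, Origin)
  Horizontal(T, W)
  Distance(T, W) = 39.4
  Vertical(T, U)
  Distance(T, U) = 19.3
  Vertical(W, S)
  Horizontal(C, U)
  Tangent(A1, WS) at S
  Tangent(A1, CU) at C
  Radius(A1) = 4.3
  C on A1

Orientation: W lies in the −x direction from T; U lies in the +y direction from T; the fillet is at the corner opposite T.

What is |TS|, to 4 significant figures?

42.16

The virtual corner opposite T is at (-39.40, 19.30). Tangency of A1 to WS means the radius JS is perpendicular to WS and since A1 is tangent to CU there, JC ⟂ CU, with radius 4.3, so the center J sits 4.3 in from both sides at J = (-35.10, 15.00). That places the tangent points at S = (-39.40, 15.00) on WS and C = (-35.10, 19.30) on CU. Then |TS| = |S − T| = 42.16.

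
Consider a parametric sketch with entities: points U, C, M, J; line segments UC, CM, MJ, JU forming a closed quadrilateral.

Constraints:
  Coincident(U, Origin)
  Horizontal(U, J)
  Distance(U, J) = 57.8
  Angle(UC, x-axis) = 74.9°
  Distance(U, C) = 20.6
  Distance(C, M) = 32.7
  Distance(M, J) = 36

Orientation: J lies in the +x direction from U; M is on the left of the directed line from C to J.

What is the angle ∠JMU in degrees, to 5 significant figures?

87.370°

U is at the origin; UJ is horizontal with |UJ| = 57.8 and J in +x, so J = (57.8, 0). UC runs at 74.9° with |UC| = 20.6, so C = (5.3664, 19.889). M is determined by |CM| = 32.7 and |MJ| = 36.0 together: it lies at the intersection of circle(C, 32.7) and circle(J, 36.0). With |CJ| = 56.079, the foot of the radical line on CJ is 26.018 from C and the perpendicular offset is √(32.7² − 26.018²) = 19.808. Taking the left-of-CJ solution: M = (36.718, 29.181).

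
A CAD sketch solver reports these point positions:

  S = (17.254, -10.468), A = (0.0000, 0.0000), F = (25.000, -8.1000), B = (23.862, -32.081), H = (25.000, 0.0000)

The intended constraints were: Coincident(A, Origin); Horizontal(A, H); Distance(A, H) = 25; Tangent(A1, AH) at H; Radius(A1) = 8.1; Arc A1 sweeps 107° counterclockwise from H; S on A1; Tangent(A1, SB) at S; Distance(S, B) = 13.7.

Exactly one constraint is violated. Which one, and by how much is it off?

Distance(S, B) = 13.7 — off by 8.90.

A = (0.00, 0.00) ✓; A.y = 0.00, H.y = 0.00 ✓; |AH| = 25.00 ✓; ∠(FH, HA) = 90.00° ✓; |FH| = 8.100 ✓; bearing(F→S) − bearing(F→H) = 107.0° ✓; |FS| = 8.100 ✓; ∠(FS, SB) = 90.00° ✓; |SB| = 22.60 ✗.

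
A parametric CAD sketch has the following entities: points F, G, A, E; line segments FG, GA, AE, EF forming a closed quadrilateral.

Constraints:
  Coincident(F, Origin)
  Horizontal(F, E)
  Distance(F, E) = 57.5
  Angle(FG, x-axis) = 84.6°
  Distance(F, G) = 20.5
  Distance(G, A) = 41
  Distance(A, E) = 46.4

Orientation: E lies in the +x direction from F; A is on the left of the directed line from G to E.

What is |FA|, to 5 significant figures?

55.703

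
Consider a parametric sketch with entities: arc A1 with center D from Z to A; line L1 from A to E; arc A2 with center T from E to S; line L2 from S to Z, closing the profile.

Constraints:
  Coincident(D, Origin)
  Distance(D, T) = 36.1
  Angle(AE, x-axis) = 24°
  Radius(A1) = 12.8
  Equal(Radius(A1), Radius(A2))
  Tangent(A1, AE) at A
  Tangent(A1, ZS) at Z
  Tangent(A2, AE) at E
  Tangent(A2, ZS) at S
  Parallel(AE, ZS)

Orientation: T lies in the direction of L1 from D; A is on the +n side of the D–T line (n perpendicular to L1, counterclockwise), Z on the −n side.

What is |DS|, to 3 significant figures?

38.3

The slot axis is L1's direction at 24.0°, so u = (cos 24.0°, sin 24.0°) = (0.914, 0.407) and n = (−sin 24.0°, cos 24.0°) = (-0.407, 0.914). D is at the origin and T lies 36.1 along u from D, so T = 36.1·u = (33.0, 14.7). Tangency of A1 to both parallel lines with radius 12.8 puts A and Z at D ± 12.8·n: A = (-5.21, 11.7), Z = (5.21, -11.7). Equal radii place E and S the same way about T: E = T + 12.8·n = (27.8, 26.4), S = T − 12.8·n = (38.2, 2.99). Then |DS| = |S − D| = 38.3.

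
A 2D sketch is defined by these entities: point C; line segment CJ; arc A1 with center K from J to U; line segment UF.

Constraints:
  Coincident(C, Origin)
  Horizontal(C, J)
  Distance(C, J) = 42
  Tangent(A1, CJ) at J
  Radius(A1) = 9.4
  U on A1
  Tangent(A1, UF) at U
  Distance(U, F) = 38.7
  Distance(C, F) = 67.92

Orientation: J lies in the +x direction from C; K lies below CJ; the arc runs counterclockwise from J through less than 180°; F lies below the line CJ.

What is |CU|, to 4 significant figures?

35.60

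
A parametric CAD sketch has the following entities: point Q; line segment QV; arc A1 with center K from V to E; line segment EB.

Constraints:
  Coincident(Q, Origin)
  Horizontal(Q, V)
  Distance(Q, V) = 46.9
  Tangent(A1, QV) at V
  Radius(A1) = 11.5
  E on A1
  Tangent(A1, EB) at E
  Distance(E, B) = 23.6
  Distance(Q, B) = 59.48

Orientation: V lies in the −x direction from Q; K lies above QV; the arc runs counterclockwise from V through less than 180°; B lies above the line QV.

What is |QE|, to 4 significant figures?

39.82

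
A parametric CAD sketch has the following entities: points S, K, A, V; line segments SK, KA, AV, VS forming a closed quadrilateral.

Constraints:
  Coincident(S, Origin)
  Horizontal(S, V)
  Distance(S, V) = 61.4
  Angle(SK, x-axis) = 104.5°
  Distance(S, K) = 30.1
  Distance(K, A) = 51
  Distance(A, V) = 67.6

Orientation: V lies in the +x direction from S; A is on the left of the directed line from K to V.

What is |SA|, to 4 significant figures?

69.02

S is at the origin; SV is horizontal with |SV| = 61.4 and V in +x, so V = (61.4, 0). SK runs at 104.5° with |SK| = 30.1, so K = (-7.536, 29.14). A is determined by |KA| = 51.0 and |AV| = 67.6 together: it lies at the intersection of circle(K, 51.0) and circle(V, 67.6). With |KV| = 74.84, the foot of the radical line on KV is 24.27 from K and the perpendicular offset is √(51.0² − 24.27²) = 44.86. Taking the left-of-KV solution: A = (32.28, 61.01).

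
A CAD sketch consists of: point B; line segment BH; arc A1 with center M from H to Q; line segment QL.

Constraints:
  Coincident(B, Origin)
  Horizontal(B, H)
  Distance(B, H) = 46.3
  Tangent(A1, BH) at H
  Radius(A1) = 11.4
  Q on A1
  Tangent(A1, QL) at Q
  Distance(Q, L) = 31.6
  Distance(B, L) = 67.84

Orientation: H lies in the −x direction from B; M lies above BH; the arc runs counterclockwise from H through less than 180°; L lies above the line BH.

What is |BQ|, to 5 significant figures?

39.920

B is at the origin; B and H share the same y with |BH| = 46.3 and H on the −x side, so H = (-46.300, 0.0000). The tangent condition forces MH to be normal to BH, so M = H + (0, 11.4) = (-46.300, 11.400). Since MQ ⟂ QL (tangency), |ML| = √(11.4² + 31.6²) = 33.593 regardless of where Q sits on A1. So L lies on both circle(B, 67.84) and circle(M, 33.593); the above-BH intersection is L = (-51.073, 44.653). Q is the foot of the tangent from L: Q = (-36.235, 16.753).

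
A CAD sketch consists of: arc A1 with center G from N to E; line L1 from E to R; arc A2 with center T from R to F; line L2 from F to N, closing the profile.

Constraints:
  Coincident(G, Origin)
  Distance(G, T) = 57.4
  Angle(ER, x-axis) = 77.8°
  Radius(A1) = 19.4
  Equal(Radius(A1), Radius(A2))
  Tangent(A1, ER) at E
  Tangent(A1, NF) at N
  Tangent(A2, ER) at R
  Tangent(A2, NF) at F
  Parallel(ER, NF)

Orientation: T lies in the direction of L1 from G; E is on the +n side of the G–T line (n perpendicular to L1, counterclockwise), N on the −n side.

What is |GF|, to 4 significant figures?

60.59

Tangency of A1 to both parallel lines with radius 19.4 puts E and N at G ± 19.4·n: E = (-18.96, 4.100), N = (18.96, -4.100). Equal radii place R and F the same way about T: R = T + 19.4·n = (-6.832, 60.20), F = T − 19.4·n = (31.09, 52.00). Then |GF| = |F − G| = 60.59.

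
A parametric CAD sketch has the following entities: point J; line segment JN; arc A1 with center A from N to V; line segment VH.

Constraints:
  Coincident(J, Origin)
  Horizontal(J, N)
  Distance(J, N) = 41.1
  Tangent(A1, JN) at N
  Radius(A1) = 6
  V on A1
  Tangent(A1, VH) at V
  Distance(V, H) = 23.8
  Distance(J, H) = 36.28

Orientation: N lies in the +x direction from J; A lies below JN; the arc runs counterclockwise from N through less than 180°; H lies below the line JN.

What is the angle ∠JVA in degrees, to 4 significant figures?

161.8°

J is at the origin; J and N share the same y with |JN| = 41.1 and N on the +x side, so N = (41.10, 0.000). Since A1 is tangent to JN there, AN ⟂ JN, so A = N + (0, -6) = (41.10, -6.000). Since AV ⟂ VH (tangency), |AH| = √(6.0² + 23.8²) = 24.54 regardless of where V sits on A1. So H lies on both circle(J, 36.28) and circle(A, 24.54); the below-JN intersection is H = (25.97, -25.33). V is the foot of the tangent from H: V = (35.61, -3.570).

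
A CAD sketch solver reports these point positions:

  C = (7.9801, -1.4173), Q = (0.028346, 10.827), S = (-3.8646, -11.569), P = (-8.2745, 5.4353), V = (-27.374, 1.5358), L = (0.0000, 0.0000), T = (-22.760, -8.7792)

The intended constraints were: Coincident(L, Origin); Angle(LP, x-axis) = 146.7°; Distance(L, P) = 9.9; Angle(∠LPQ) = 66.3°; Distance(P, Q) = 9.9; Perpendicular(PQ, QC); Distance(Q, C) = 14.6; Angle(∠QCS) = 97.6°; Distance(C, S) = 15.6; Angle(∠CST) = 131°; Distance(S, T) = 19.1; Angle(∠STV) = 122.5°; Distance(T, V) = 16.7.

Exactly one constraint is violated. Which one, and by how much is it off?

Distance(T, V) = 16.7 — off by 5.40.

L = (0.00, 0.00) ✓; LP at 146.7° ✓; |LP| = 9.900 ✓; ∠LPQ = 66.30° ✓; |PQ| = 9.900 ✓; ∠(PQ, QC) = 90.00° ✓; |QC| = 14.60 ✓; ∠QCS = 97.60° ✓; |CS| = 15.60 ✓; ∠CST = 131.0° ✓; |ST| = 19.10 ✓; ∠STV = 122.5° ✓; |TV| = 11.30 ✗.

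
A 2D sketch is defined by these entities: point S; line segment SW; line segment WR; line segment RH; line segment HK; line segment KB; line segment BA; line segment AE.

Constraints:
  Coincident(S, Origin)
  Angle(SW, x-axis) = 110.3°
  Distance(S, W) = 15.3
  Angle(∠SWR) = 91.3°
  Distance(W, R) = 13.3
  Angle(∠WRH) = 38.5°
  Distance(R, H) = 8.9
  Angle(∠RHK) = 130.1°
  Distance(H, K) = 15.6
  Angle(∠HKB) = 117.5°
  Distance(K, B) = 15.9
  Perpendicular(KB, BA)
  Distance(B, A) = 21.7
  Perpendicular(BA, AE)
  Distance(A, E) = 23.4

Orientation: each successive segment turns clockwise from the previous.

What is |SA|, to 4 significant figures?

35.02

S is at the origin; SW runs at 110.3° with length 15.3, so W = (-5.308, 14.35). ∠SWR = 91.3° gives WR at 21.60° from the x-axis; with |WR| = 13.3, R = (7.058, 19.25). ∠WRH = 38.5° gives RH at -119.9° from the x-axis; with |RH| = 8.9, H = (2.621, 11.53). ∠RHK = 130.1° gives HK at -169.8° from the x-axis; with |HK| = 15.6, K = (-12.73, 8.768). ∠HKB = 117.5° gives KB at 127.7° from the x-axis; with |KB| = 15.9, B = (-22.46, 21.35). KB ⟂ BA, so BA runs at 37.70°; with |BA| = 21.7, A = (-5.286, 34.62). Then |SA| = |A − S| = 35.02.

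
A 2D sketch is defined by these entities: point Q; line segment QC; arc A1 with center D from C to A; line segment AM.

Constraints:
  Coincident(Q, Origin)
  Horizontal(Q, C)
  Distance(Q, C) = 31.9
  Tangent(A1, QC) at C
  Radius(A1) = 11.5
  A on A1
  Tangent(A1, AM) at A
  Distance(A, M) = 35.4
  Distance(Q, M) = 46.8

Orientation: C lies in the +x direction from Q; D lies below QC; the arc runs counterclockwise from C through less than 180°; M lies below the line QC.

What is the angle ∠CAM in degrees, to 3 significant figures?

140°

Q is at the origin; Q and C share the same y with |QC| = 31.9 and C on the +x side, so C = (31.9, 0.00). Tangency of A1 to QC means the radius DC is perpendicular to QC, so D = C + (0, -11.5) = (31.9, -11.5). Since DA ⟂ AM (tangency), |DM| = √(11.5² + 35.4²) = 37.2 regardless of where A sits on A1. So M lies on both circle(Q, 46.8) and circle(D, 37.2); the below-QC intersection is M = (14.6, -44.5). A is the foot of the tangent from M: A = (20.6, -9.57).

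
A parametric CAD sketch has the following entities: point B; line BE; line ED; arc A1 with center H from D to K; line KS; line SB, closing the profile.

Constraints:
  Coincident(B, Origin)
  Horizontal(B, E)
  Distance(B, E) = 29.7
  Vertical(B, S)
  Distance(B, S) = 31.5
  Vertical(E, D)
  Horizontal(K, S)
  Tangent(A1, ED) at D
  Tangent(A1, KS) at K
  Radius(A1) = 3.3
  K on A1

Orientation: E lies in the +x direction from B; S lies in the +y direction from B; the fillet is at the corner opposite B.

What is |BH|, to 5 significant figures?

38.629

B and S share the same x with |BS| = 31.5 and S on the +y side, so S = (0.0000, 31.500). The virtual corner opposite B is at (29.700, 31.500). The tangent condition forces HD to be normal to ED and tangency of A1 to KS means the radius HK is perpendicular to KS, with radius 3.3, so the center H sits 3.3 in from both sides at H = (26.400, 28.200). Then |BH| = |H − B| = 38.629.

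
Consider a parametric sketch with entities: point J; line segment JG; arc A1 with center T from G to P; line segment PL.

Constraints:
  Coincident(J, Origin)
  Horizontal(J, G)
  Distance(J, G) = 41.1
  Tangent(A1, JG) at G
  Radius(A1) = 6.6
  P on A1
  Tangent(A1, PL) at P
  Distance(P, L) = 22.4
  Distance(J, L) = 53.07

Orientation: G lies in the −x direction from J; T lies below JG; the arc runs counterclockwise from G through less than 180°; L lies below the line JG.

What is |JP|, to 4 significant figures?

48.23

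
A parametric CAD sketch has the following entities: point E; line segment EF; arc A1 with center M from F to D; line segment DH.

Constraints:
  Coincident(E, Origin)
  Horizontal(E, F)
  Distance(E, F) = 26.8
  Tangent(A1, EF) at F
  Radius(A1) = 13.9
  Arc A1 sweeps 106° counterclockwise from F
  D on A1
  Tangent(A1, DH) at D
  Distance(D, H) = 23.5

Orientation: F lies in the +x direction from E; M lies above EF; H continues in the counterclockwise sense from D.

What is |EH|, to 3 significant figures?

52.5

E is at the origin; EF is horizontal with |EF| = 26.8 and F on the +x side, so F = (26.8, 0.00). Tangency of A1 to EF means the radius MF is perpendicular to EF, so M = F + (0, 13.9) = (26.8, 13.9). On A1, F sits at bearing -90° from M; a 106° counterclockwise sweep puts D at bearing 16°, so D = M + 13.9·(cos 16°, sin 16°) = (40.2, 17.7). The tangent condition forces MD to be normal to DH, so DH runs along (−sin 16°, cos 16°); with |DH| = 23.5, H = (33.7, 40.3). Then |EH| = |H − E| = 52.5.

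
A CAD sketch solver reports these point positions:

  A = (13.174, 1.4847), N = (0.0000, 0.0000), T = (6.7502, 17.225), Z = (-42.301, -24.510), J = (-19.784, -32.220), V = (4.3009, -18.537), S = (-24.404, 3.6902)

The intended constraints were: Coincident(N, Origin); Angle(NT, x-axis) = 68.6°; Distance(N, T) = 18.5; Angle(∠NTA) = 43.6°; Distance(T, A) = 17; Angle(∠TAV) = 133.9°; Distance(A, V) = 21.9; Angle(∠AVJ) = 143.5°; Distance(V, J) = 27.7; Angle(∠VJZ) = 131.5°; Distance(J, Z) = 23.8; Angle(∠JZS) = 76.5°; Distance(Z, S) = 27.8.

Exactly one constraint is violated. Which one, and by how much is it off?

Distance(Z, S) = 27.8 — off by 5.60.

N = (0.00, 0.00) ✓; NT at 68.60° ✓; |NT| = 18.50 ✓; ∠NTA = 43.60° ✓; |TA| = 17.00 ✓; ∠TAV = 133.9° ✓; |AV| = 21.90 ✓; ∠AVJ = 143.5° ✓; |VJ| = 27.70 ✓; ∠VJZ = 131.5° ✓; |JZ| = 23.80 ✓; ∠JZS = 76.50° ✓; |ZS| = 33.40 ✗.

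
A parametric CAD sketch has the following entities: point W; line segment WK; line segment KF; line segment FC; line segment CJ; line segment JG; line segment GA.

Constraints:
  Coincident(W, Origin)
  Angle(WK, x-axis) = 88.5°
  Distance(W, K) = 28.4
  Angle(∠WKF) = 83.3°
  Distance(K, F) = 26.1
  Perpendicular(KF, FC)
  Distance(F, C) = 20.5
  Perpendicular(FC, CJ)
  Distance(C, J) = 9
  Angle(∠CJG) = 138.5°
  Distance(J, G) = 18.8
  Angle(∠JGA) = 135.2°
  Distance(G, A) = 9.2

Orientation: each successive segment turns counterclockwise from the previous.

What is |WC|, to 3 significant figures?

24.1

W is at the origin; WK runs at 88.5° with length 28.4, so K = (0.743, 28.4). ∠WKF = 83.3° gives KF at -175° from the x-axis; with |KF| = 26.1, F = (-25.2, 26.0). KF ⟂ FC, so FC runs at -84.8°; with |FC| = 20.5, C = (-23.4, 5.61). Then |WC| = |C − W| = 24.1.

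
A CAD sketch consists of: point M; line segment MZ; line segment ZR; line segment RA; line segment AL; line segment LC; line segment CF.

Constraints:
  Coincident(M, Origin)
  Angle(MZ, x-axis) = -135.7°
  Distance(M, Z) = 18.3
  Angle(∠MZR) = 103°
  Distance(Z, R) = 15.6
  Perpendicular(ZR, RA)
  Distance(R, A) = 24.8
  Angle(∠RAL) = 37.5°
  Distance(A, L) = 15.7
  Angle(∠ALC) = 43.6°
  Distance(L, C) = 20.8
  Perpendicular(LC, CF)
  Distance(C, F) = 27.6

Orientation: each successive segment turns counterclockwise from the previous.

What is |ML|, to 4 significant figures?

11.55

M is at the origin; MZ runs at -135.7° with length 18.3, so Z = (-13.10, -12.78). ∠MZR = 103.0° gives ZR at -58.70° from the x-axis; with |ZR| = 15.6, R = (-4.993, -26.11). The perpendicularity gives RA at right angles to ZR, so RA runs at 31.30°; with |RA| = 24.8, A = (16.20, -13.23). ∠RAL = 37.5° gives AL at 173.8° from the x-axis; with |AL| = 15.7, L = (0.5897, -11.53). Then |ML| = |L − M| = 11.55.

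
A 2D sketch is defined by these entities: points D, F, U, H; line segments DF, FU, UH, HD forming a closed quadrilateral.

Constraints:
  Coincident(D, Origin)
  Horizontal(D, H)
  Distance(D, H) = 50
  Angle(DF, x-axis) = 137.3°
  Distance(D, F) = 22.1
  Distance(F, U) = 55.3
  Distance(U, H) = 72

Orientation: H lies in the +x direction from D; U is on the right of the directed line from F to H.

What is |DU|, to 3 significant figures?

41.2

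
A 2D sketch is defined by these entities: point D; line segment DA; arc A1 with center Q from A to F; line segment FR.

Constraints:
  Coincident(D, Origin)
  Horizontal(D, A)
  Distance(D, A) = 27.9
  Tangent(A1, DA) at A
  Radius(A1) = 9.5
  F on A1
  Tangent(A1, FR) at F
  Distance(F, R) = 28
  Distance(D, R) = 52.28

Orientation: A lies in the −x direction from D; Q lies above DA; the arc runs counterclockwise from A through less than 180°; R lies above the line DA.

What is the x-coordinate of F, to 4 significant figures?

-20.08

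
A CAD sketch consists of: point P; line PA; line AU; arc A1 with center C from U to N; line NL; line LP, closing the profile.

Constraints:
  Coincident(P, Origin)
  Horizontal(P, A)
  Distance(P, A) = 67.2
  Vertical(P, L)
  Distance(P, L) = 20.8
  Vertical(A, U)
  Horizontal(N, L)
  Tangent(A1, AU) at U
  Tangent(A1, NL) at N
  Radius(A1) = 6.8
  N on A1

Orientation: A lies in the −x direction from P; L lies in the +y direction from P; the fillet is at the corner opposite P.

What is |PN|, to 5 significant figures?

63.881

P is at the origin; P and A share the same y with |PA| = 67.2 and A on the −x side, so A = (-67.200, 0.0000). P and L share the same x with |PL| = 20.8 and L on the +y side, so L = (0.0000, 20.800). The virtual corner opposite P is at (-67.200, 20.800). The tangent condition forces CU to be normal to AU and the tangent condition forces CN to be normal to NL, with radius 6.8, so the center C sits 6.8 in from both sides at C = (-60.400, 14.000). That places the tangent points at U = (-67.200, 14.000) on AU and N = (-60.400, 20.800) on NL. Then |PN| = |N − P| = 63.881.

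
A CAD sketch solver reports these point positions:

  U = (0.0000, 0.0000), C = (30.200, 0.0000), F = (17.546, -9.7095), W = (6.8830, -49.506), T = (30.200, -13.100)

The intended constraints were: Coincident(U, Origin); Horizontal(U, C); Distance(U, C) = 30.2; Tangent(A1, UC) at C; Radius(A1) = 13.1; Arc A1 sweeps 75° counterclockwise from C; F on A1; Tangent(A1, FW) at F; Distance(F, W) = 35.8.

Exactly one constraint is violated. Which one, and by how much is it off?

Distance(F, W) = 35.8 — off by 5.40.

U = (0.00, 0.00) ✓; U.y = 0.00, C.y = 0.00 ✓; |UC| = 30.20 ✓; ∠(TC, CU) = 90.00° ✓; |TC| = 13.10 ✓; bearing(T→F) − bearing(T→C) = 75.00° ✓; |TF| = 13.10 ✓; ∠(TF, FW) = 90.00° ✓; |FW| = 41.20 ✗.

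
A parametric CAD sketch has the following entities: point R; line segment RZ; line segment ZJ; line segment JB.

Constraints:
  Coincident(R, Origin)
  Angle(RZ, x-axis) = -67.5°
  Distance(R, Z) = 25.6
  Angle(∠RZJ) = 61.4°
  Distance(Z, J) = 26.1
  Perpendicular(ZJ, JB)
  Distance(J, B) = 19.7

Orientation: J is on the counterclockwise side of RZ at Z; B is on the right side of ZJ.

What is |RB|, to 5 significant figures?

44.391

R is at the origin; RZ runs at -67.5° with length 25.6, so Z = 25.6·(cos -67.5°, sin -67.5°) = (9.7967, -23.651). ∠RZJ = 61.4°, so ZJ runs at -67.5° + (180° − 61.4°) = 51.100° from the x-axis; with |ZJ| = 26.1, J = Z + 26.1·(cos 51.100°, sin 51.100°) = (26.187, -3.3392). The perpendicularity gives JB at right angles to ZJ; with |JB| = 19.7 on the right of ZJ, B = J + 19.7·(0.77824, -0.62796) = (41.518, -15.710). Then |RB| = |B − R| = 44.391.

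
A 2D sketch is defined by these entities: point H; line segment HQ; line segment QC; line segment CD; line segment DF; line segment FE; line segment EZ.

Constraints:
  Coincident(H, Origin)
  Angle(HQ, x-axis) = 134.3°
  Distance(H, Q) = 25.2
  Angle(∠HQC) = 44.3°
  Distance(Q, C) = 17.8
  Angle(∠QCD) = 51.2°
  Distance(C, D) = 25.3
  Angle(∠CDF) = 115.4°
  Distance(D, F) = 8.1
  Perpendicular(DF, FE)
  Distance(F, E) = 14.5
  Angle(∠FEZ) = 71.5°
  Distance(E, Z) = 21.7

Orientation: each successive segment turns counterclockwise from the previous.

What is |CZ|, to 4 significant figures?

15.33

H is at the origin; HQ runs at 134.3° with length 25.2, so Q = (-17.60, 18.04). ∠HQC = 44.3° gives QC at -90.00° from the x-axis; with |QC| = 17.8, C = (-17.60, 0.2355). ∠QCD = 51.2° gives CD at 38.80° from the x-axis; with |CD| = 25.3, D = (2.117, 16.09). ∠CDF = 115.4° gives DF at 103.4° from the x-axis; with |DF| = 8.1, F = (0.2400, 23.97). DF is perpendicular to FE, so FE runs at -166.6°; with |FE| = 14.5, E = (-13.87, 20.61). ∠FEZ = 71.5° gives EZ at -58.10° from the x-axis; with |EZ| = 21.7, Z = (-2.398, 2.185). Then |CZ| = |Z − C| = 15.33.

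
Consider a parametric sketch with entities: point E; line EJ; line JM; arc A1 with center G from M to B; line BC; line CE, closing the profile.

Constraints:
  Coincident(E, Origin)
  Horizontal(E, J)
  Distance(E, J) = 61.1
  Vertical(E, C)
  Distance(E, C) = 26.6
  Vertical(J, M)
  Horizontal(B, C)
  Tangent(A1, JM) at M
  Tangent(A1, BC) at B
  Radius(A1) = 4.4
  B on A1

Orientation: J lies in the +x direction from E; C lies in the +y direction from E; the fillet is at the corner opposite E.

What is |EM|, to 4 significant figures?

65.01

E is at the origin; E and J share the same y with |EJ| = 61.1 and J on the +x side, so J = (61.10, 0.000). E and C share the same x with |EC| = 26.6 and C on the +y side, so C = (0.000, 26.60). The virtual corner opposite E is at (61.10, 26.60). Since A1 is tangent to JM there, GM ⟂ JM and A1 meets BC tangentially, so GB is at right angles to BC, with radius 4.4, so the center G sits 4.4 in from both sides at G = (56.70, 22.20). That places the tangent points at M = (61.10, 22.20) on JM and B = (56.70, 26.60) on BC. Then |EM| = |M − E| = 65.01.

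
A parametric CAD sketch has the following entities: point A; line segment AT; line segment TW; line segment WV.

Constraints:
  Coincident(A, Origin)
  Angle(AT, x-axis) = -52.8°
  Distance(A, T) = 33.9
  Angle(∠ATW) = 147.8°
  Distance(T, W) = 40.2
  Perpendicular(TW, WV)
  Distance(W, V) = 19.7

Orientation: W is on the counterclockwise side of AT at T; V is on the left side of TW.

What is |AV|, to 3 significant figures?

68.9

∠ATW = 147.8°, so TW runs at -52.8° + (180° − 147.8°) = -20.6° from the x-axis; with |TW| = 40.2, W = T + 40.2·(cos -20.6°, sin -20.6°) = (58.1, -41.1). The perpendicularity gives WV at right angles to TW; with |WV| = 19.7 on the left of TW, V = W + 19.7·(0.352, 0.936) = (65.1, -22.7). Then |AV| = |V − A| = 68.9.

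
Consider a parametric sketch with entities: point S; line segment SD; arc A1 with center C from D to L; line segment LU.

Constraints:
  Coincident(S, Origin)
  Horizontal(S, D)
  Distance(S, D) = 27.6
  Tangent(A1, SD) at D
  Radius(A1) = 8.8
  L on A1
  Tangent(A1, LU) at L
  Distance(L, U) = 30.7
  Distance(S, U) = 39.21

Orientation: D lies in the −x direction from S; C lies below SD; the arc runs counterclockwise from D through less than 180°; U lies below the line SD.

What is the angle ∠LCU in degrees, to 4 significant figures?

74.01°

S is at the origin; SD is horizontal with |SD| = 27.6 and D on the −x side, so D = (-27.60, 0.000). A1 meets SD tangentially, so CD is at right angles to SD, so C = D + (0, -8.8) = (-27.60, -8.800). Since CL ⟂ LU (tangency), |CU| = √(8.8² + 30.7²) = 31.94 regardless of where L sits on A1. So U lies on both circle(S, 39.21) and circle(C, 31.94); the below-SD intersection is U = (-12.76, -37.08). L is the foot of the tangent from U: L = (-33.96, -14.88).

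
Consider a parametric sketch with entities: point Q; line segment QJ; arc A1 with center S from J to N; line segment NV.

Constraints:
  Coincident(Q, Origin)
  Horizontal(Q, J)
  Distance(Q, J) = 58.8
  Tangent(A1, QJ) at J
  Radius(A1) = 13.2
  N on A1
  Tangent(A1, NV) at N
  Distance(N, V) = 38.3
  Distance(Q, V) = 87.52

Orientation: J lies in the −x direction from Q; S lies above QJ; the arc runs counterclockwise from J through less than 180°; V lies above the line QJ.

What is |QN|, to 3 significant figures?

52.4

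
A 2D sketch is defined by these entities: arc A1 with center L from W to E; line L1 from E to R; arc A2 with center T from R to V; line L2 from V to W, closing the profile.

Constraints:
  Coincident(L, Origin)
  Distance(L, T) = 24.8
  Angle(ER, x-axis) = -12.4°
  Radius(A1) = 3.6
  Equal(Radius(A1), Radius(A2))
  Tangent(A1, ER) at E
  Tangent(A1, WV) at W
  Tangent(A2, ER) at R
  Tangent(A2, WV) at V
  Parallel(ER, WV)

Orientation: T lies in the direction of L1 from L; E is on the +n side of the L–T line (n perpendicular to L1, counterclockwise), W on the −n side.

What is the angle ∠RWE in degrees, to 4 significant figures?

73.81°

The slot axis is L1's direction at -12.4°, so u = (cos -12.4°, sin -12.4°) = (0.9767, -0.2147) and n = (−sin -12.4°, cos -12.4°) = (0.2147, 0.9767). L is at the origin and T lies 24.8 along u from L, so T = 24.8·u = (24.22, -5.325). Tangency of A1 to both parallel lines with radius 3.6 puts E and W at L ± 3.6·n: E = (0.7730, 3.516), W = (-0.7730, -3.516). Equal radii place R and V the same way about T: R = T + 3.6·n = (24.99, -1.809), V = T − 3.6·n = (23.45, -8.841). Then cos ∠RWE = WR·WE / (|WR||WE|), giving 73.81°.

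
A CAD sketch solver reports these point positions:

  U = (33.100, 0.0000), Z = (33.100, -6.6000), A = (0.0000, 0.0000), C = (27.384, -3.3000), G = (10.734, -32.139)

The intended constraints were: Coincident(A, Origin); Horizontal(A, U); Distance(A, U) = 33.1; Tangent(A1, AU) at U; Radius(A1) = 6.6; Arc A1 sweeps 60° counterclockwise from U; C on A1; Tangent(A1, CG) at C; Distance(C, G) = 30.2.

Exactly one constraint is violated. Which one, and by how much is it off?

Distance(C, G) = 30.2 — off by 3.10.

A = (0.00, 0.00) ✓; A.y = 0.00, U.y = 0.00 ✓; |AU| = 33.10 ✓; ∠(ZU, UA) = 90.00° ✓; |ZU| = 6.600 ✓; bearing(Z→C) − bearing(Z→U) = 60.00° ✓; |ZC| = 6.600 ✓; ∠(ZC, CG) = 90.00° ✓; |CG| = 33.30 ✗.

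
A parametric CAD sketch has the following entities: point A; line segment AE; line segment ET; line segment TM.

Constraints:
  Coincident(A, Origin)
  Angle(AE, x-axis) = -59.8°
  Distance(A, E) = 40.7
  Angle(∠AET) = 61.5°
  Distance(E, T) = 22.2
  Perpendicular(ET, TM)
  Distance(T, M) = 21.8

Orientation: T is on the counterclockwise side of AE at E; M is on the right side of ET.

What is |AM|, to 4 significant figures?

57.63

A is at the origin; AE runs at -59.8° with length 40.7, so E = 40.7·(cos -59.8°, sin -59.8°) = (20.47, -35.18). ∠AET = 61.5°, so ET runs at -59.8° + (180° − 61.5°) = 58.70° from the x-axis; with |ET| = 22.2, T = E + 22.2·(cos 58.70°, sin 58.70°) = (32.01, -16.21). ET is perpendicular to TM; with |TM| = 21.8 on the right of ET, M = T + 21.8·(0.8545, -0.5195) = (50.63, -27.53). Then |AM| = |M − A| = 57.63.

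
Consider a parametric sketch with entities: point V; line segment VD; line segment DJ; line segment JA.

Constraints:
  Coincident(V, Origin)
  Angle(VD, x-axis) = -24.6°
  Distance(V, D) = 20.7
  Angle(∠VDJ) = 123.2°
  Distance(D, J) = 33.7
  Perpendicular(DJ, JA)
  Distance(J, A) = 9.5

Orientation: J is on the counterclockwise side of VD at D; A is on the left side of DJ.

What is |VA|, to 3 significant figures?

45.7

V is at the origin; VD runs at -24.6° with length 20.7, so D = 20.7·(cos -24.6°, sin -24.6°) = (18.8, -8.62). ∠VDJ = 123.2°, so DJ runs at -24.6° + (180° − 123.2°) = 32.2° from the x-axis; with |DJ| = 33.7, J = D + 33.7·(cos 32.2°, sin 32.2°) = (47.3, 9.34). DJ ⟂ JA; with |JA| = 9.5 on the left of DJ, A = J + 9.5·(-0.533, 0.846) = (42.3, 17.4). Then |VA| = |A − V| = 45.7.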